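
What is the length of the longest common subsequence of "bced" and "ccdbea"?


LCS of "bced" and "ccdbea"
DP table:
           c    c    d    b    e    a
      0    0    0    0    0    0    0
  b   0    0    0    0    1    1    1
  c   0    1    1    1    1    1    1
  e   0    1    1    1    1    2    2
  d   0    1    1    2    2    2    2
LCS length = dp[4][6] = 2

2


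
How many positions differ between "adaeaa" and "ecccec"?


Comparing "adaeaa" and "ecccec" position by position:
  Position 0: 'a' vs 'e' => DIFFER
  Position 1: 'd' vs 'c' => DIFFER
  Position 2: 'a' vs 'c' => DIFFER
  Position 3: 'e' vs 'c' => DIFFER
  Position 4: 'a' vs 'e' => DIFFER
  Position 5: 'a' vs 'c' => DIFFER
Positions that differ: 6

6


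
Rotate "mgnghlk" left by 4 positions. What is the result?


Input: "mgnghlk", rotate left by 4
First 4 characters: "mgng"
Remaining characters: "hlk"
Concatenate remaining + first: "hlk" + "mgng" = "hlkmgng"

hlkmgng


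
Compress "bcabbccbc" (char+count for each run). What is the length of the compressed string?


Input: bcabbccbc
Runs:
  'b' x 1 => "b1"
  'c' x 1 => "c1"
  'a' x 1 => "a1"
  'b' x 2 => "b2"
  'c' x 2 => "c2"
  'b' x 1 => "b1"
  'c' x 1 => "c1"
Compressed: "b1c1a1b2c2b1c1"
Compressed length: 14

14


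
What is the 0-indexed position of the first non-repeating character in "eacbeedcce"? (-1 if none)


Input: eacbeedcce
Character frequencies:
  'a': 1
  'b': 1
  'c': 3
  'd': 1
  'e': 4
Scanning left to right for freq == 1:
  Position 0 ('e'): freq=4, skip
  Position 1 ('a'): unique! => answer = 1

1


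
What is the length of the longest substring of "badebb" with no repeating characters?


Input: "badebb"
Sliding window (track last position of each char):
  Position 0 ('b'): window [0,0] length 1 -- new best
  Position 1 ('a'): window [0,1] length 2 -- new best
  Position 2 ('d'): window [0,2] length 3 -- new best
  Position 3 ('e'): window [0,3] length 4 -- new best
  Position 4 ('b'): repeat (last at 0), move window start to 1
  Position 4 ('b'): window [1,4] length 4
  Position 5 ('b'): repeat (last at 4), move window start to 5
  Position 5 ('b'): window [5,5] length 1
Longest substring with no repeats: "bade" with length 4

4


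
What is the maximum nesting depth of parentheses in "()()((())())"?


Input: "()()((())())"
Tracking depth:
  Position 0 '(': depth becomes 1
  Position 1 ')': depth becomes 0
  Position 2 '(': depth becomes 1
  Position 3 ')': depth becomes 0
  Position 4 '(': depth becomes 1
  Position 5 '(': depth becomes 2
  Position 6 '(': depth becomes 3
  Position 7 ')': depth becomes 2
  Position 8 ')': depth becomes 1
  Position 9 '(': depth becomes 2
  Position 10 ')': depth becomes 1
  Position 11 ')': depth becomes 0
Maximum depth reached: 3

3


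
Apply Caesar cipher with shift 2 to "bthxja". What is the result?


Caesar cipher: shift "bthxja" by 2
  'b' (pos 1) + 2 = pos 3 = 'd'
  't' (pos 19) + 2 = pos 21 = 'v'
  'h' (pos 7) + 2 = pos 9 = 'j'
  'x' (pos 23) + 2 = pos 25 = 'z'
  'j' (pos 9) + 2 = pos 11 = 'l'
  'a' (pos 0) + 2 = pos 2 = 'c'
Result: dvjzlc

dvjzlc


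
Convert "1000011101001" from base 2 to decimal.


Input: "1000011101001" in base 2
Positional expansion:
  Digit '1' (value 1) x 2^12 = 4096
  Digit '0' (value 0) x 2^11 = 0
  Digit '0' (value 0) x 2^10 = 0
  Digit '0' (value 0) x 2^9 = 0
  Digit '0' (value 0) x 2^8 = 0
  Digit '1' (value 1) x 2^7 = 128
  Digit '1' (value 1) x 2^6 = 64
  Digit '1' (value 1) x 2^5 = 32
  Digit '0' (value 0) x 2^4 = 0
  Digit '1' (value 1) x 2^3 = 8
  Digit '0' (value 0) x 2^2 = 0
  Digit '0' (value 0) x 2^1 = 0
  Digit '1' (value 1) x 2^0 = 1
Sum = 4329

4329


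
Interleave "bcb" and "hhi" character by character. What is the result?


Interleaving "bcb" and "hhi":
  Position 0: 'b' from first, 'h' from second => "bh"
  Position 1: 'c' from first, 'h' from second => "ch"
  Position 2: 'b' from first, 'i' from second => "bi"
Result: bhchbi

bhchbi


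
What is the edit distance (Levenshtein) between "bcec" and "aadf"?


Computing edit distance: "bcec" -> "aadf"
DP table:
           a    a    d    f
      0    1    2    3    4
  b   1    1    2    3    4
  c   2    2    2    3    4
  e   3    3    3    3    4
  c   4    4    4    4    4
Edit distance = dp[4][4] = 4

4


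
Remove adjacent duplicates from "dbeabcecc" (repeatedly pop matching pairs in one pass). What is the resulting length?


Input: dbeabcecc
Stack-based adjacent duplicate removal:
  Read 'd': push. Stack: d
  Read 'b': push. Stack: db
  Read 'e': push. Stack: dbe
  Read 'a': push. Stack: dbea
  Read 'b': push. Stack: dbeab
  Read 'c': push. Stack: dbeabc
  Read 'e': push. Stack: dbeabce
  Read 'c': push. Stack: dbeabcec
  Read 'c': matches stack top 'c' => pop. Stack: dbeabce
Final stack: "dbeabce" (length 7)

7


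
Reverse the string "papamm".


Input: papamm
Reading characters right to left:
  Position 5: 'm'
  Position 4: 'm'
  Position 3: 'a'
  Position 2: 'p'
  Position 1: 'a'
  Position 0: 'p'
Reversed: mmapap

mmapap


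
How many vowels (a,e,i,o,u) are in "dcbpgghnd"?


Input: dcbpgghnd
Checking each character:
  'd' at position 0: consonant
  'c' at position 1: consonant
  'b' at position 2: consonant
  'p' at position 3: consonant
  'g' at position 4: consonant
  'g' at position 5: consonant
  'h' at position 6: consonant
  'n' at position 7: consonant
  'd' at position 8: consonant
Total vowels: 0

0


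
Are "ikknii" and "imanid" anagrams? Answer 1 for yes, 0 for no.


Strings: "ikknii", "imanid"
Sorted first:  iiikkn
Sorted second: adiimn
Differ at position 0: 'i' vs 'a' => not anagrams

0


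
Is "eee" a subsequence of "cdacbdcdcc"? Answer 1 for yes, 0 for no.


Check if "eee" is a subsequence of "cdacbdcdcc"
Greedy scan:
  Position 0 ('c'): no match needed
  Position 1 ('d'): no match needed
  Position 2 ('a'): no match needed
  Position 3 ('c'): no match needed
  Position 4 ('b'): no match needed
  Position 5 ('d'): no match needed
  Position 6 ('c'): no match needed
  Position 7 ('d'): no match needed
  Position 8 ('c'): no match needed
  Position 9 ('c'): no match needed
Only matched 0/3 characters => not a subsequence

0


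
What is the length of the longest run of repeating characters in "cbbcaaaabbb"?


Input: "cbbcaaaabbb"
Scanning for longest run:
  Position 1 ('b'): new char, reset run to 1
  Position 2 ('b'): continues run of 'b', length=2
  Position 3 ('c'): new char, reset run to 1
  Position 4 ('a'): new char, reset run to 1
  Position 5 ('a'): continues run of 'a', length=2
  Position 6 ('a'): continues run of 'a', length=3
  Position 7 ('a'): continues run of 'a', length=4
  Position 8 ('b'): new char, reset run to 1
  Position 9 ('b'): continues run of 'b', length=2
  Position 10 ('b'): continues run of 'b', length=3
Longest run: 'a' with length 4

4


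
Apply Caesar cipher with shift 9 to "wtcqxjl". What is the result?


Caesar cipher: shift "wtcqxjl" by 9
  'w' (pos 22) + 9 = pos 5 = 'f'
  't' (pos 19) + 9 = pos 2 = 'c'
  'c' (pos 2) + 9 = pos 11 = 'l'
  'q' (pos 16) + 9 = pos 25 = 'z'
  'x' (pos 23) + 9 = pos 6 = 'g'
  'j' (pos 9) + 9 = pos 18 = 's'
  'l' (pos 11) + 9 = pos 20 = 'u'
Result: fclzgsu

fclzgsu


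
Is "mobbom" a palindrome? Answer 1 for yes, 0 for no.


Input: mobbom
Reversed: mobbom
  Compare pos 0 ('m') with pos 5 ('m'): match
  Compare pos 1 ('o') with pos 4 ('o'): match
  Compare pos 2 ('b') with pos 3 ('b'): match
Result: palindrome

1


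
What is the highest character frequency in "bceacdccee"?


Input: bceacdccee
Character counts:
  'a': 1
  'b': 1
  'c': 4
  'd': 1
  'e': 3
Maximum frequency: 4

4


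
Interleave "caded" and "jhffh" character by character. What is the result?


Interleaving "caded" and "jhffh":
  Position 0: 'c' from first, 'j' from second => "cj"
  Position 1: 'a' from first, 'h' from second => "ah"
  Position 2: 'd' from first, 'f' from second => "df"
  Position 3: 'e' from first, 'f' from second => "ef"
  Position 4: 'd' from first, 'h' from second => "dh"
Result: cjahdfefdh

cjahdfefdh


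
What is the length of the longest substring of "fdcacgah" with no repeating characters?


Input: "fdcacgah"
Sliding window (track last position of each char):
  Position 0 ('f'): window [0,0] length 1 -- new best
  Position 1 ('d'): window [0,1] length 2 -- new best
  Position 2 ('c'): window [0,2] length 3 -- new best
  Position 3 ('a'): window [0,3] length 4 -- new best
  Position 4 ('c'): repeat (last at 2), move window start to 3
  Position 4 ('c'): window [3,4] length 2
  Position 5 ('g'): window [3,5] length 3
  Position 6 ('a'): repeat (last at 3), move window start to 4
  Position 6 ('a'): window [4,6] length 3
  Position 7 ('h'): window [4,7] length 4
Longest substring with no repeats: "fdca" with length 4

4


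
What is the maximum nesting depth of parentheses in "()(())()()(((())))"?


Input: "()(())()()(((())))"
Tracking depth:
  Position 0 '(': depth becomes 1
  Position 1 ')': depth becomes 0
  Position 2 '(': depth becomes 1
  Position 3 '(': depth becomes 2
  Position 4 ')': depth becomes 1
  Position 5 ')': depth becomes 0
  Position 6 '(': depth becomes 1
  Position 7 ')': depth becomes 0
  Position 8 '(': depth becomes 1
  Position 9 ')': depth becomes 0
  Position 10 '(': depth becomes 1
  Position 11 '(': depth becomes 2
  Position 12 '(': depth becomes 3
  Position 13 '(': depth becomes 4
  Position 14 ')': depth becomes 3
  Position 15 ')': depth becomes 2
  Position 16 ')': depth becomes 1
  Position 17 ')': depth becomes 0
Maximum depth reached: 4

4


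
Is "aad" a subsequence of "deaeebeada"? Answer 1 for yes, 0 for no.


Check if "aad" is a subsequence of "deaeebeada"
Greedy scan:
  Position 0 ('d'): no match needed
  Position 1 ('e'): no match needed
  Position 2 ('a'): matches sub[0] = 'a'
  Position 3 ('e'): no match needed
  Position 4 ('e'): no match needed
  Position 5 ('b'): no match needed
  Position 6 ('e'): no match needed
  Position 7 ('a'): matches sub[1] = 'a'
  Position 8 ('d'): matches sub[2] = 'd'
  Position 9 ('a'): no match needed
All 3 characters matched => is a subsequence

1


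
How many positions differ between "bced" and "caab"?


Comparing "bced" and "caab" position by position:
  Position 0: 'b' vs 'c' => DIFFER
  Position 1: 'c' vs 'a' => DIFFER
  Position 2: 'e' vs 'a' => DIFFER
  Position 3: 'd' vs 'b' => DIFFER
Positions that differ: 4

4


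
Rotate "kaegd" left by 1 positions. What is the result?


Input: "kaegd", rotate left by 1
First 1 characters: "k"
Remaining characters: "aegd"
Concatenate remaining + first: "aegd" + "k" = "aegdk"

aegdk


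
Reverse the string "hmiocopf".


Input: hmiocopf
Reading characters right to left:
  Position 7: 'f'
  Position 6: 'p'
  Position 5: 'o'
  Position 4: 'c'
  Position 3: 'o'
  Position 2: 'i'
  Position 1: 'm'
  Position 0: 'h'
Reversed: fpocoimh

fpocoimh


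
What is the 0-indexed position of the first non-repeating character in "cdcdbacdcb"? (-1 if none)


Input: cdcdbacdcb
Character frequencies:
  'a': 1
  'b': 2
  'c': 4
  'd': 3
Scanning left to right for freq == 1:
  Position 0 ('c'): freq=4, skip
  Position 1 ('d'): freq=3, skip
  Position 2 ('c'): freq=4, skip
  Position 3 ('d'): freq=3, skip
  Position 4 ('b'): freq=2, skip
  Position 5 ('a'): unique! => answer = 5

5


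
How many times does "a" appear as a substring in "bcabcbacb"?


Searching for "a" in "bcabcbacb"
Scanning each position:
  Position 0: "b" => no
  Position 1: "c" => no
  Position 2: "a" => MATCH
  Position 3: "b" => no
  Position 4: "c" => no
  Position 5: "b" => no
  Position 6: "a" => MATCH
  Position 7: "c" => no
  Position 8: "b" => no
Total occurrences: 2

2


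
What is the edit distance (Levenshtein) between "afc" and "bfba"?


Computing edit distance: "afc" -> "bfba"
DP table:
           b    f    b    a
      0    1    2    3    4
  a   1    1    2    3    3
  f   2    2    1    2    3
  c   3    3    2    2    3
Edit distance = dp[3][4] = 3

3


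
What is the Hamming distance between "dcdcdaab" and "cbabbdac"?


Comparing "dcdcdaab" and "cbabbdac" position by position:
  Position 0: 'd' vs 'c' => differ
  Position 1: 'c' vs 'b' => differ
  Position 2: 'd' vs 'a' => differ
  Position 3: 'c' vs 'b' => differ
  Position 4: 'd' vs 'b' => differ
  Position 5: 'a' vs 'd' => differ
  Position 6: 'a' vs 'a' => same
  Position 7: 'b' vs 'c' => differ
Total differences (Hamming distance): 7

7


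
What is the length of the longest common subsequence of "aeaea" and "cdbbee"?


LCS of "aeaea" and "cdbbee"
DP table:
           c    d    b    b    e    e
      0    0    0    0    0    0    0
  a   0    0    0    0    0    0    0
  e   0    0    0    0    0    1    1
  a   0    0    0    0    0    1    1
  e   0    0    0    0    0    1    2
  a   0    0    0    0    0    1    2
LCS length = dp[5][6] = 2

2


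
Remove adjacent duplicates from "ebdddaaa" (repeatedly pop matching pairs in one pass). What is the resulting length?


Input: ebdddaaa
Stack-based adjacent duplicate removal:
  Read 'e': push. Stack: e
  Read 'b': push. Stack: eb
  Read 'd': push. Stack: ebd
  Read 'd': matches stack top 'd' => pop. Stack: eb
  Read 'd': push. Stack: ebd
  Read 'a': push. Stack: ebda
  Read 'a': matches stack top 'a' => pop. Stack: ebd
  Read 'a': push. Stack: ebda
Final stack: "ebda" (length 4)

4


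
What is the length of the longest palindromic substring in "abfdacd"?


Input: "abfdacd"
Checking substrings for palindromes:
  No multi-char palindromic substrings found
Longest palindromic substring: "a" with length 1

1


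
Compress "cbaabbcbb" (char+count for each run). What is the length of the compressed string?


Input: cbaabbcbb
Runs:
  'c' x 1 => "c1"
  'b' x 1 => "b1"
  'a' x 2 => "a2"
  'b' x 2 => "b2"
  'c' x 1 => "c1"
  'b' x 2 => "b2"
Compressed: "c1b1a2b2c1b2"
Compressed length: 12

12


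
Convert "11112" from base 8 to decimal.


Input: "11112" in base 8
Positional expansion:
  Digit '1' (value 1) x 8^4 = 4096
  Digit '1' (value 1) x 8^3 = 512
  Digit '1' (value 1) x 8^2 = 64
  Digit '1' (value 1) x 8^1 = 8
  Digit '2' (value 2) x 8^0 = 2
Sum = 4682

4682


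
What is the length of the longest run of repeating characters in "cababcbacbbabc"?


Input: "cababcbacbbabc"
Scanning for longest run:
  Position 1 ('a'): new char, reset run to 1
  Position 2 ('b'): new char, reset run to 1
  Position 3 ('a'): new char, reset run to 1
  Position 4 ('b'): new char, reset run to 1
  Position 5 ('c'): new char, reset run to 1
  Position 6 ('b'): new char, reset run to 1
  Position 7 ('a'): new char, reset run to 1
  Position 8 ('c'): new char, reset run to 1
  Position 9 ('b'): new char, reset run to 1
  Position 10 ('b'): continues run of 'b', length=2
  Position 11 ('a'): new char, reset run to 1
  Position 12 ('b'): new char, reset run to 1
  Position 13 ('c'): new char, reset run to 1
Longest run: 'b' with length 2

2


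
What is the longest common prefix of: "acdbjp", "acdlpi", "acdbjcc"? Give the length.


Words: acdbjp, acdlpi, acdbjcc
  Position 0: all 'a' => match
  Position 1: all 'c' => match
  Position 2: all 'd' => match
  Position 3: ('b', 'l', 'b') => mismatch, stop
LCP = "acd" (length 3)

3


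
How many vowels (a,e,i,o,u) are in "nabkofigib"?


Input: nabkofigib
Checking each character:
  'n' at position 0: consonant
  'a' at position 1: vowel (running total: 1)
  'b' at position 2: consonant
  'k' at position 3: consonant
  'o' at position 4: vowel (running total: 2)
  'f' at position 5: consonant
  'i' at position 6: vowel (running total: 3)
  'g' at position 7: consonant
  'i' at position 8: vowel (running total: 4)
  'b' at position 9: consonant
Total vowels: 4

4


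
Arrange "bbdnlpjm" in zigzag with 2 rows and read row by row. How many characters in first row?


Zigzag "bbdnlpjm" into 2 rows:
Placing characters:
  'b' => row 0
  'b' => row 1
  'd' => row 0
  'n' => row 1
  'l' => row 0
  'p' => row 1
  'j' => row 0
  'm' => row 1
Rows:
  Row 0: "bdlj"
  Row 1: "bnpm"
First row length: 4

4


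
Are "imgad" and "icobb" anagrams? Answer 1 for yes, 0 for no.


Strings: "imgad", "icobb"
Sorted first:  adgim
Sorted second: bbcio
Differ at position 0: 'a' vs 'b' => not anagrams

0


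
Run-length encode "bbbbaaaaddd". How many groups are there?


Input: bbbbaaaaddd
Scanning for consecutive runs:
  Group 1: 'b' x 4 (positions 0-3)
  Group 2: 'a' x 4 (positions 4-7)
  Group 3: 'd' x 3 (positions 8-10)
Total groups: 3

3


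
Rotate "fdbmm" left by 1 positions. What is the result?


Input: "fdbmm", rotate left by 1
First 1 characters: "f"
Remaining characters: "dbmm"
Concatenate remaining + first: "dbmm" + "f" = "dbmmf"

dbmmf


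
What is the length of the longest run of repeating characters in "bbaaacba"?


Input: "bbaaacba"
Scanning for longest run:
  Position 1 ('b'): continues run of 'b', length=2
  Position 2 ('a'): new char, reset run to 1
  Position 3 ('a'): continues run of 'a', length=2
  Position 4 ('a'): continues run of 'a', length=3
  Position 5 ('c'): new char, reset run to 1
  Position 6 ('b'): new char, reset run to 1
  Position 7 ('a'): new char, reset run to 1
Longest run: 'a' with length 3

3


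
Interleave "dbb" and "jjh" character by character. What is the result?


Interleaving "dbb" and "jjh":
  Position 0: 'd' from first, 'j' from second => "dj"
  Position 1: 'b' from first, 'j' from second => "bj"
  Position 2: 'b' from first, 'h' from second => "bh"
Result: djbjbh

djbjbh


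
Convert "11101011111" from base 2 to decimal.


Input: "11101011111" in base 2
Positional expansion:
  Digit '1' (value 1) x 2^10 = 1024
  Digit '1' (value 1) x 2^9 = 512
  Digit '1' (value 1) x 2^8 = 256
  Digit '0' (value 0) x 2^7 = 0
  Digit '1' (value 1) x 2^6 = 64
  Digit '0' (value 0) x 2^5 = 0
  Digit '1' (value 1) x 2^4 = 16
  Digit '1' (value 1) x 2^3 = 8
  Digit '1' (value 1) x 2^2 = 4
  Digit '1' (value 1) x 2^1 = 2
  Digit '1' (value 1) x 2^0 = 1
Sum = 1887

1887


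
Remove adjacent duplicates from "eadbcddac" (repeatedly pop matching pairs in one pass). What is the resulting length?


Input: eadbcddac
Stack-based adjacent duplicate removal:
  Read 'e': push. Stack: e
  Read 'a': push. Stack: ea
  Read 'd': push. Stack: ead
  Read 'b': push. Stack: eadb
  Read 'c': push. Stack: eadbc
  Read 'd': push. Stack: eadbcd
  Read 'd': matches stack top 'd' => pop. Stack: eadbc
  Read 'a': push. Stack: eadbca
  Read 'c': push. Stack: eadbcac
Final stack: "eadbcac" (length 7)

7


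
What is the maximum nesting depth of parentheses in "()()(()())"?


Input: "()()(()())"
Tracking depth:
  Position 0 '(': depth becomes 1
  Position 1 ')': depth becomes 0
  Position 2 '(': depth becomes 1
  Position 3 ')': depth becomes 0
  Position 4 '(': depth becomes 1
  Position 5 '(': depth becomes 2
  Position 6 ')': depth becomes 1
  Position 7 '(': depth becomes 2
  Position 8 ')': depth becomes 1
  Position 9 ')': depth becomes 0
Maximum depth reached: 2

2


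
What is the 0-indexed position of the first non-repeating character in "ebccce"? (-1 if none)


Input: ebccce
Character frequencies:
  'b': 1
  'c': 3
  'e': 2
Scanning left to right for freq == 1:
  Position 0 ('e'): freq=2, skip
  Position 1 ('b'): unique! => answer = 1

1


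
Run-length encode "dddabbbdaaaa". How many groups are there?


Input: dddabbbdaaaa
Scanning for consecutive runs:
  Group 1: 'd' x 3 (positions 0-2)
  Group 2: 'a' x 1 (positions 3-3)
  Group 3: 'b' x 3 (positions 4-6)
  Group 4: 'd' x 1 (positions 7-7)
  Group 5: 'a' x 4 (positions 8-11)
Total groups: 5

5


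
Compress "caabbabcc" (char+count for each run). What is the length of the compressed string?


Input: caabbabcc
Runs:
  'c' x 1 => "c1"
  'a' x 2 => "a2"
  'b' x 2 => "b2"
  'a' x 1 => "a1"
  'b' x 1 => "b1"
  'c' x 2 => "c2"
Compressed: "c1a2b2a1b1c2"
Compressed length: 12

12


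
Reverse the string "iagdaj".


Input: iagdaj
Reading characters right to left:
  Position 5: 'j'
  Position 4: 'a'
  Position 3: 'd'
  Position 2: 'g'
  Position 1: 'a'
  Position 0: 'i'
Reversed: jadgai

jadgai


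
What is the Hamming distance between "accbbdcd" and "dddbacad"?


Comparing "accbbdcd" and "dddbacad" position by position:
  Position 0: 'a' vs 'd' => differ
  Position 1: 'c' vs 'd' => differ
  Position 2: 'c' vs 'd' => differ
  Position 3: 'b' vs 'b' => same
  Position 4: 'b' vs 'a' => differ
  Position 5: 'd' vs 'c' => differ
  Position 6: 'c' vs 'a' => differ
  Position 7: 'd' vs 'd' => same
Total differences (Hamming distance): 6

6


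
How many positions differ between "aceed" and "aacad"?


Comparing "aceed" and "aacad" position by position:
  Position 0: 'a' vs 'a' => same
  Position 1: 'c' vs 'a' => DIFFER
  Position 2: 'e' vs 'c' => DIFFER
  Position 3: 'e' vs 'a' => DIFFER
  Position 4: 'd' vs 'd' => same
Positions that differ: 3

3


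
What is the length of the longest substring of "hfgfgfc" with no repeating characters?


Input: "hfgfgfc"
Sliding window (track last position of each char):
  Position 0 ('h'): window [0,0] length 1 -- new best
  Position 1 ('f'): window [0,1] length 2 -- new best
  Position 2 ('g'): window [0,2] length 3 -- new best
  Position 3 ('f'): repeat (last at 1), move window start to 2
  Position 3 ('f'): window [2,3] length 2
  Position 4 ('g'): repeat (last at 2), move window start to 3
  Position 4 ('g'): window [3,4] length 2
  Position 5 ('f'): repeat (last at 3), move window start to 4
  Position 5 ('f'): window [4,5] length 2
  Position 6 ('c'): window [4,6] length 3
Longest substring with no repeats: "hfg" with length 3

3


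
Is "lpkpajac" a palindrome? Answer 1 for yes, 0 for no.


Input: lpkpajac
Reversed: cajapkpl
  Compare pos 0 ('l') with pos 7 ('c'): MISMATCH
  Compare pos 1 ('p') with pos 6 ('a'): MISMATCH
  Compare pos 2 ('k') with pos 5 ('j'): MISMATCH
  Compare pos 3 ('p') with pos 4 ('a'): MISMATCH
Result: not a palindrome

0


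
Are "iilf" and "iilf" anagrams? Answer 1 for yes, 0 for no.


Strings: "iilf", "iilf"
Sorted first:  fiil
Sorted second: fiil
Sorted forms match => anagrams

1


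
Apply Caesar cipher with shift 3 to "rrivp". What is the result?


Caesar cipher: shift "rrivp" by 3
  'r' (pos 17) + 3 = pos 20 = 'u'
  'r' (pos 17) + 3 = pos 20 = 'u'
  'i' (pos 8) + 3 = pos 11 = 'l'
  'v' (pos 21) + 3 = pos 24 = 'y'
  'p' (pos 15) + 3 = pos 18 = 's'
Result: uulys

uulys


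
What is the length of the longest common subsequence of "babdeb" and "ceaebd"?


LCS of "babdeb" and "ceaebd"
DP table:
           c    e    a    e    b    d
      0    0    0    0    0    0    0
  b   0    0    0    0    0    1    1
  a   0    0    0    1    1    1    1
  b   0    0    0    1    1    2    2
  d   0    0    0    1    1    2    3
  e   0    0    1    1    2    2    3
  b   0    0    1    1    2    3    3
LCS length = dp[6][6] = 3

3


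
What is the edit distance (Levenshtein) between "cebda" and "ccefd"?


Computing edit distance: "cebda" -> "ccefd"
DP table:
           c    c    e    f    d
      0    1    2    3    4    5
  c   1    0    1    2    3    4
  e   2    1    1    1    2    3
  b   3    2    2    2    2    3
  d   4    3    3    3    3    2
  a   5    4    4    4    4    3
Edit distance = dp[5][5] = 3

3


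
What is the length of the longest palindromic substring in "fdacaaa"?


Input: "fdacaaa"
Checking substrings for palindromes:
  [2:5] "aca" (len 3) => palindrome
  [4:7] "aaa" (len 3) => palindrome
  [4:6] "aa" (len 2) => palindrome
  [5:7] "aa" (len 2) => palindrome
Longest palindromic substring: "aca" with length 3

3


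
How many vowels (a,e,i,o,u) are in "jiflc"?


Input: jiflc
Checking each character:
  'j' at position 0: consonant
  'i' at position 1: vowel (running total: 1)
  'f' at position 2: consonant
  'l' at position 3: consonant
  'c' at position 4: consonant
Total vowels: 1

1


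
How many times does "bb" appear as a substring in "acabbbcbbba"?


Searching for "bb" in "acabbbcbbba"
Scanning each position:
  Position 0: "ac" => no
  Position 1: "ca" => no
  Position 2: "ab" => no
  Position 3: "bb" => MATCH
  Position 4: "bb" => MATCH
  Position 5: "bc" => no
  Position 6: "cb" => no
  Position 7: "bb" => MATCH
  Position 8: "bb" => MATCH
  Position 9: "ba" => no
Total occurrences: 4

4


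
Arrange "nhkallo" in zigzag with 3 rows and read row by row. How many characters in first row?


Zigzag "nhkallo" into 3 rows:
Placing characters:
  'n' => row 0
  'h' => row 1
  'k' => row 2
  'a' => row 1
  'l' => row 0
  'l' => row 1
  'o' => row 2
Rows:
  Row 0: "nl"
  Row 1: "hal"
  Row 2: "ko"
First row length: 2

2


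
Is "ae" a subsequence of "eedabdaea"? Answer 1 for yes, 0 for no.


Check if "ae" is a subsequence of "eedabdaea"
Greedy scan:
  Position 0 ('e'): no match needed
  Position 1 ('e'): no match needed
  Position 2 ('d'): no match needed
  Position 3 ('a'): matches sub[0] = 'a'
  Position 4 ('b'): no match needed
  Position 5 ('d'): no match needed
  Position 6 ('a'): no match needed
  Position 7 ('e'): matches sub[1] = 'e'
  Position 8 ('a'): no match needed
All 2 characters matched => is a subsequence

1


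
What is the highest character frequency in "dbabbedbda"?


Input: dbabbedbda
Character counts:
  'a': 2
  'b': 4
  'd': 3
  'e': 1
Maximum frequency: 4

4


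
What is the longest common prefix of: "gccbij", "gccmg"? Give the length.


Words: gccbij, gccmg
  Position 0: all 'g' => match
  Position 1: all 'c' => match
  Position 2: all 'c' => match
  Position 3: ('b', 'm') => mismatch, stop
LCP = "gcc" (length 3)

3


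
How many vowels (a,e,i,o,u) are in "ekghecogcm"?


Input: ekghecogcm
Checking each character:
  'e' at position 0: vowel (running total: 1)
  'k' at position 1: consonant
  'g' at position 2: consonant
  'h' at position 3: consonant
  'e' at position 4: vowel (running total: 2)
  'c' at position 5: consonant
  'o' at position 6: vowel (running total: 3)
  'g' at position 7: consonant
  'c' at position 8: consonant
  'm' at position 9: consonant
Total vowels: 3

3


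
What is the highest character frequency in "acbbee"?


Input: acbbee
Character counts:
  'a': 1
  'b': 2
  'c': 1
  'e': 2
Maximum frequency: 2

2


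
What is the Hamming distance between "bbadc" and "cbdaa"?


Comparing "bbadc" and "cbdaa" position by position:
  Position 0: 'b' vs 'c' => differ
  Position 1: 'b' vs 'b' => same
  Position 2: 'a' vs 'd' => differ
  Position 3: 'd' vs 'a' => differ
  Position 4: 'c' vs 'a' => differ
Total differences (Hamming distance): 4

4


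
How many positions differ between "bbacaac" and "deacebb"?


Comparing "bbacaac" and "deacebb" position by position:
  Position 0: 'b' vs 'd' => DIFFER
  Position 1: 'b' vs 'e' => DIFFER
  Position 2: 'a' vs 'a' => same
  Position 3: 'c' vs 'c' => same
  Position 4: 'a' vs 'e' => DIFFER
  Position 5: 'a' vs 'b' => DIFFER
  Position 6: 'c' vs 'b' => DIFFER
Positions that differ: 5

5


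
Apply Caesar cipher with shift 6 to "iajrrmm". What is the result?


Caesar cipher: shift "iajrrmm" by 6
  'i' (pos 8) + 6 = pos 14 = 'o'
  'a' (pos 0) + 6 = pos 6 = 'g'
  'j' (pos 9) + 6 = pos 15 = 'p'
  'r' (pos 17) + 6 = pos 23 = 'x'
  'r' (pos 17) + 6 = pos 23 = 'x'
  'm' (pos 12) + 6 = pos 18 = 's'
  'm' (pos 12) + 6 = pos 18 = 's'
Result: ogpxxss

ogpxxss


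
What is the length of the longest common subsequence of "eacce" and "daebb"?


LCS of "eacce" and "daebb"
DP table:
           d    a    e    b    b
      0    0    0    0    0    0
  e   0    0    0    1    1    1
  a   0    0    1    1    1    1
  c   0    0    1    1    1    1
  c   0    0    1    1    1    1
  e   0    0    1    2    2    2
LCS length = dp[5][5] = 2

2


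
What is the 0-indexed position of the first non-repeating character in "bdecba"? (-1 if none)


Input: bdecba
Character frequencies:
  'a': 1
  'b': 2
  'c': 1
  'd': 1
  'e': 1
Scanning left to right for freq == 1:
  Position 0 ('b'): freq=2, skip
  Position 1 ('d'): unique! => answer = 1

1


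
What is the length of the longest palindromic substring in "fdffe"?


Input: "fdffe"
Checking substrings for palindromes:
  [0:3] "fdf" (len 3) => palindrome
  [2:4] "ff" (len 2) => palindrome
Longest palindromic substring: "fdf" with length 3

3


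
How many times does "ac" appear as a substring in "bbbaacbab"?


Searching for "ac" in "bbbaacbab"
Scanning each position:
  Position 0: "bb" => no
  Position 1: "bb" => no
  Position 2: "ba" => no
  Position 3: "aa" => no
  Position 4: "ac" => MATCH
  Position 5: "cb" => no
  Position 6: "ba" => no
  Position 7: "ab" => no
Total occurrences: 1

1


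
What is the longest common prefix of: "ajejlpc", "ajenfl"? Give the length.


Words: ajejlpc, ajenfl
  Position 0: all 'a' => match
  Position 1: all 'j' => match
  Position 2: all 'e' => match
  Position 3: ('j', 'n') => mismatch, stop
LCP = "aje" (length 3)

3


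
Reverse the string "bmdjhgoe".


Input: bmdjhgoe
Reading characters right to left:
  Position 7: 'e'
  Position 6: 'o'
  Position 5: 'g'
  Position 4: 'h'
  Position 3: 'j'
  Position 2: 'd'
  Position 1: 'm'
  Position 0: 'b'
Reversed: eoghjdmb

eoghjdmb


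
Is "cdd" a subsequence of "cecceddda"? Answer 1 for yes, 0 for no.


Check if "cdd" is a subsequence of "cecceddda"
Greedy scan:
  Position 0 ('c'): matches sub[0] = 'c'
  Position 1 ('e'): no match needed
  Position 2 ('c'): no match needed
  Position 3 ('c'): no match needed
  Position 4 ('e'): no match needed
  Position 5 ('d'): matches sub[1] = 'd'
  Position 6 ('d'): matches sub[2] = 'd'
  Position 7 ('d'): no match needed
  Position 8 ('a'): no match needed
All 3 characters matched => is a subsequence

1


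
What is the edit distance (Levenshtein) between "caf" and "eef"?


Computing edit distance: "caf" -> "eef"
DP table:
           e    e    f
      0    1    2    3
  c   1    1    2    3
  a   2    2    2    3
  f   3    3    3    2
Edit distance = dp[3][3] = 2

2


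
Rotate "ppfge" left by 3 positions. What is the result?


Input: "ppfge", rotate left by 3
First 3 characters: "ppf"
Remaining characters: "ge"
Concatenate remaining + first: "ge" + "ppf" = "geppf"

geppf


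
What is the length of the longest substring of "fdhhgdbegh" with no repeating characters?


Input: "fdhhgdbegh"
Sliding window (track last position of each char):
  Position 0 ('f'): window [0,0] length 1 -- new best
  Position 1 ('d'): window [0,1] length 2 -- new best
  Position 2 ('h'): window [0,2] length 3 -- new best
  Position 3 ('h'): repeat (last at 2), move window start to 3
  Position 3 ('h'): window [3,3] length 1
  Position 4 ('g'): window [3,4] length 2
  Position 5 ('d'): window [3,5] length 3
  Position 6 ('b'): window [3,6] length 4 -- new best
  Position 7 ('e'): window [3,7] length 5 -- new best
  Position 8 ('g'): repeat (last at 4), move window start to 5
  Position 8 ('g'): window [5,8] length 4
  Position 9 ('h'): window [5,9] length 5
Longest substring with no repeats: "hgdbe" with length 5

5


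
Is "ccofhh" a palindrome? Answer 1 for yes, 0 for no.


Input: ccofhh
Reversed: hhfocc
  Compare pos 0 ('c') with pos 5 ('h'): MISMATCH
  Compare pos 1 ('c') with pos 4 ('h'): MISMATCH
  Compare pos 2 ('o') with pos 3 ('f'): MISMATCH
Result: not a palindrome

0


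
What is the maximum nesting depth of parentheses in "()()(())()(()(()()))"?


Input: "()()(())()(()(()()))"
Tracking depth:
  Position 0 '(': depth becomes 1
  Position 1 ')': depth becomes 0
  Position 2 '(': depth becomes 1
  Position 3 ')': depth becomes 0
  Position 4 '(': depth becomes 1
  Position 5 '(': depth becomes 2
  Position 6 ')': depth becomes 1
  Position 7 ')': depth becomes 0
  Position 8 '(': depth becomes 1
  Position 9 ')': depth becomes 0
  Position 10 '(': depth becomes 1
  Position 11 '(': depth becomes 2
  Position 12 ')': depth becomes 1
  Position 13 '(': depth becomes 2
  Position 14 '(': depth becomes 3
  Position 15 ')': depth becomes 2
  Position 16 '(': depth becomes 3
  Position 17 ')': depth becomes 2
  Position 18 ')': depth becomes 1
  Position 19 ')': depth becomes 0
Maximum depth reached: 3

3


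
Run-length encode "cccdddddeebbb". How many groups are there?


Input: cccdddddeebbb
Scanning for consecutive runs:
  Group 1: 'c' x 3 (positions 0-2)
  Group 2: 'd' x 5 (positions 3-7)
  Group 3: 'e' x 2 (positions 8-9)
  Group 4: 'b' x 3 (positions 10-12)
Total groups: 4

4


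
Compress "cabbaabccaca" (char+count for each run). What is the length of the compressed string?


Input: cabbaabccaca
Runs:
  'c' x 1 => "c1"
  'a' x 1 => "a1"
  'b' x 2 => "b2"
  'a' x 2 => "a2"
  'b' x 1 => "b1"
  'c' x 2 => "c2"
  'a' x 1 => "a1"
  'c' x 1 => "c1"
  'a' x 1 => "a1"
Compressed: "c1a1b2a2b1c2a1c1a1"
Compressed length: 18

18


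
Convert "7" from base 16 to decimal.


Input: "7" in base 16
Positional expansion:
  Digit '7' (value 7) x 16^0 = 7
Sum = 7

7


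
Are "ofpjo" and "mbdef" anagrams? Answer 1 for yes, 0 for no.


Strings: "ofpjo", "mbdef"
Sorted first:  fjoop
Sorted second: bdefm
Differ at position 0: 'f' vs 'b' => not anagrams

0


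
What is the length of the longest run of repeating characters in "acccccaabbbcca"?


Input: "acccccaabbbcca"
Scanning for longest run:
  Position 1 ('c'): new char, reset run to 1
  Position 2 ('c'): continues run of 'c', length=2
  Position 3 ('c'): continues run of 'c', length=3
  Position 4 ('c'): continues run of 'c', length=4
  Position 5 ('c'): continues run of 'c', length=5
  Position 6 ('a'): new char, reset run to 1
  Position 7 ('a'): continues run of 'a', length=2
  Position 8 ('b'): new char, reset run to 1
  Position 9 ('b'): continues run of 'b', length=2
  Position 10 ('b'): continues run of 'b', length=3
  Position 11 ('c'): new char, reset run to 1
  Position 12 ('c'): continues run of 'c', length=2
  Position 13 ('a'): new char, reset run to 1
Longest run: 'c' with length 5

5


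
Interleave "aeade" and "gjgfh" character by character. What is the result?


Interleaving "aeade" and "gjgfh":
  Position 0: 'a' from first, 'g' from second => "ag"
  Position 1: 'e' from first, 'j' from second => "ej"
  Position 2: 'a' from first, 'g' from second => "ag"
  Position 3: 'd' from first, 'f' from second => "df"
  Position 4: 'e' from first, 'h' from second => "eh"
Result: agejagdfeh

agejagdfeh


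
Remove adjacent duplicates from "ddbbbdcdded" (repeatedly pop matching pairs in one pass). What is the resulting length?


Input: ddbbbdcdded
Stack-based adjacent duplicate removal:
  Read 'd': push. Stack: d
  Read 'd': matches stack top 'd' => pop. Stack: (empty)
  Read 'b': push. Stack: b
  Read 'b': matches stack top 'b' => pop. Stack: (empty)
  Read 'b': push. Stack: b
  Read 'd': push. Stack: bd
  Read 'c': push. Stack: bdc
  Read 'd': push. Stack: bdcd
  Read 'd': matches stack top 'd' => pop. Stack: bdc
  Read 'e': push. Stack: bdce
  Read 'd': push. Stack: bdced
Final stack: "bdced" (length 5)

5


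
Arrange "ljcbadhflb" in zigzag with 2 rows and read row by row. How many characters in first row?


Zigzag "ljcbadhflb" into 2 rows:
Placing characters:
  'l' => row 0
  'j' => row 1
  'c' => row 0
  'b' => row 1
  'a' => row 0
  'd' => row 1
  'h' => row 0
  'f' => row 1
  'l' => row 0
  'b' => row 1
Rows:
  Row 0: "lcahl"
  Row 1: "jbdfb"
First row length: 5

5


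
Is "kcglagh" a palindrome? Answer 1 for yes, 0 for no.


Input: kcglagh
Reversed: hgalgck
  Compare pos 0 ('k') with pos 6 ('h'): MISMATCH
  Compare pos 1 ('c') with pos 5 ('g'): MISMATCH
  Compare pos 2 ('g') with pos 4 ('a'): MISMATCH
Result: not a palindrome

0


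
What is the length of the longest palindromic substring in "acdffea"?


Input: "acdffea"
Checking substrings for palindromes:
  [3:5] "ff" (len 2) => palindrome
Longest palindromic substring: "ff" with length 2

2


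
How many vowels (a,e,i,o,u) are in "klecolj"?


Input: klecolj
Checking each character:
  'k' at position 0: consonant
  'l' at position 1: consonant
  'e' at position 2: vowel (running total: 1)
  'c' at position 3: consonant
  'o' at position 4: vowel (running total: 2)
  'l' at position 5: consonant
  'j' at position 6: consonant
Total vowels: 2

2


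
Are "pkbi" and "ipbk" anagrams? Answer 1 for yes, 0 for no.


Strings: "pkbi", "ipbk"
Sorted first:  bikp
Sorted second: bikp
Sorted forms match => anagrams

1


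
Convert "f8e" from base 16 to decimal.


Input: "f8e" in base 16
Positional expansion:
  Digit 'f' (value 15) x 16^2 = 3840
  Digit '8' (value 8) x 16^1 = 128
  Digit 'e' (value 14) x 16^0 = 14
Sum = 3982

3982


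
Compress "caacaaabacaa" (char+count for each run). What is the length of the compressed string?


Input: caacaaabacaa
Runs:
  'c' x 1 => "c1"
  'a' x 2 => "a2"
  'c' x 1 => "c1"
  'a' x 3 => "a3"
  'b' x 1 => "b1"
  'a' x 1 => "a1"
  'c' x 1 => "c1"
  'a' x 2 => "a2"
Compressed: "c1a2c1a3b1a1c1a2"
Compressed length: 16

16


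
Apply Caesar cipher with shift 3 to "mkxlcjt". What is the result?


Caesar cipher: shift "mkxlcjt" by 3
  'm' (pos 12) + 3 = pos 15 = 'p'
  'k' (pos 10) + 3 = pos 13 = 'n'
  'x' (pos 23) + 3 = pos 0 = 'a'
  'l' (pos 11) + 3 = pos 14 = 'o'
  'c' (pos 2) + 3 = pos 5 = 'f'
  'j' (pos 9) + 3 = pos 12 = 'm'
  't' (pos 19) + 3 = pos 22 = 'w'
Result: pnaofmw

pnaofmw


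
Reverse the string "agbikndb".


Input: agbikndb
Reading characters right to left:
  Position 7: 'b'
  Position 6: 'd'
  Position 5: 'n'
  Position 4: 'k'
  Position 3: 'i'
  Position 2: 'b'
  Position 1: 'g'
  Position 0: 'a'
Reversed: bdnkibga

bdnkibga


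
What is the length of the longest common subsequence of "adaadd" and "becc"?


LCS of "adaadd" and "becc"
DP table:
           b    e    c    c
      0    0    0    0    0
  a   0    0    0    0    0
  d   0    0    0    0    0
  a   0    0    0    0    0
  a   0    0    0    0    0
  d   0    0    0    0    0
  d   0    0    0    0    0
LCS length = dp[6][4] = 0

0


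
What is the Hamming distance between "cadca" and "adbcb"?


Comparing "cadca" and "adbcb" position by position:
  Position 0: 'c' vs 'a' => differ
  Position 1: 'a' vs 'd' => differ
  Position 2: 'd' vs 'b' => differ
  Position 3: 'c' vs 'c' => same
  Position 4: 'a' vs 'b' => differ
Total differences (Hamming distance): 4

4


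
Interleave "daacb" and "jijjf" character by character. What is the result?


Interleaving "daacb" and "jijjf":
  Position 0: 'd' from first, 'j' from second => "dj"
  Position 1: 'a' from first, 'i' from second => "ai"
  Position 2: 'a' from first, 'j' from second => "aj"
  Position 3: 'c' from first, 'j' from second => "cj"
  Position 4: 'b' from first, 'f' from second => "bf"
Result: djaiajcjbf

djaiajcjbf


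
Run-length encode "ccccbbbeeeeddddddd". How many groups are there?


Input: ccccbbbeeeeddddddd
Scanning for consecutive runs:
  Group 1: 'c' x 4 (positions 0-3)
  Group 2: 'b' x 3 (positions 4-6)
  Group 3: 'e' x 4 (positions 7-10)
  Group 4: 'd' x 7 (positions 11-17)
Total groups: 4

4


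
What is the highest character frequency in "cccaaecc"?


Input: cccaaecc
Character counts:
  'a': 2
  'c': 5
  'e': 1
Maximum frequency: 5

5


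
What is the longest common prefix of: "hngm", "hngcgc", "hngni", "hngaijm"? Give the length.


Words: hngm, hngcgc, hngni, hngaijm
  Position 0: all 'h' => match
  Position 1: all 'n' => match
  Position 2: all 'g' => match
  Position 3: ('m', 'c', 'n', 'a') => mismatch, stop
LCP = "hng" (length 3)

3


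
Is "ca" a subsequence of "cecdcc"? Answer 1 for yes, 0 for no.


Check if "ca" is a subsequence of "cecdcc"
Greedy scan:
  Position 0 ('c'): matches sub[0] = 'c'
  Position 1 ('e'): no match needed
  Position 2 ('c'): no match needed
  Position 3 ('d'): no match needed
  Position 4 ('c'): no match needed
  Position 5 ('c'): no match needed
Only matched 1/2 characters => not a subsequence

0


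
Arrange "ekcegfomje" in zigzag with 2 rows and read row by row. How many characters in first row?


Zigzag "ekcegfomje" into 2 rows:
Placing characters:
  'e' => row 0
  'k' => row 1
  'c' => row 0
  'e' => row 1
  'g' => row 0
  'f' => row 1
  'o' => row 0
  'm' => row 1
  'j' => row 0
  'e' => row 1
Rows:
  Row 0: "ecgoj"
  Row 1: "kefme"
First row length: 5

5
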